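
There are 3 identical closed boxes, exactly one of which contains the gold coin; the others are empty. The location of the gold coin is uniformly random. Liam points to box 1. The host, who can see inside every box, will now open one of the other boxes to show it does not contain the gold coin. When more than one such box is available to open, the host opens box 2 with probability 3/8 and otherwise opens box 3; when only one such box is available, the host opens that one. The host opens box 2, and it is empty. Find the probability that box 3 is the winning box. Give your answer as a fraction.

Consider each possible location of the gold coin in turn.
If it is in box 1 (prior 1/3): box 2 is available, opened with probability 3/8; weight (1/3)·(3/8) = 1/8.
If it is in box 2 (prior 1/3): the host opened box 2, so this case is ruled out; weight (1/3)·0 = 0.
If it is in box 3 (prior 1/3): only box 2 is available, probability 1; weight (1/3)·1 = 1/3.
The weights sum to 11/24.
So P(the gold coin in box 3 | the host opened box 2) = (1/3) / (11/24) = 8/11.

8/11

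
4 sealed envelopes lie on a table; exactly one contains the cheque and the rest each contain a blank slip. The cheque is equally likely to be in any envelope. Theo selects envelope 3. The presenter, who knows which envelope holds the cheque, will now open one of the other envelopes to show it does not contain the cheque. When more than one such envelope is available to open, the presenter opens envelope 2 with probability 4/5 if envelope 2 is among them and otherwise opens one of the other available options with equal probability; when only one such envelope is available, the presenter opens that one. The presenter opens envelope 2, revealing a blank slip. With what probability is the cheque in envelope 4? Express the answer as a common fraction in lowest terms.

Consider each possible location of the cheque in turn.
If it is in any of envelopes 1, 3, and 4 (prior 1/4 each): envelope 2 is available, opened with probability 4/5; weight (1/4)·(4/5) = 1/5 each.
If it is in envelope 2 (prior 1/4): the presenter opened envelope 2, so this case is ruled out; weight (1/4)·0 = 0.
The weights sum to 3/5.
So P(the cheque in envelope 4 | the presenter opened envelope 2) = (1/5) / (3/5) = 1/3.

1/3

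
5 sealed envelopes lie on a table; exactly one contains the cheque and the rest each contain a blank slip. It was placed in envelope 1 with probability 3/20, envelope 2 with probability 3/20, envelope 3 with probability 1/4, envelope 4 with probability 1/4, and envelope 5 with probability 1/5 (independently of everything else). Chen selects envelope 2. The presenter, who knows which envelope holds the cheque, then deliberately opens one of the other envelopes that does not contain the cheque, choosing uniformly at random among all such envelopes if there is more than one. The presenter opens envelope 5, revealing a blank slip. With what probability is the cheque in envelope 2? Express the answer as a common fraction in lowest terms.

9/61

Condition on the true location of the cheque.
If it is in envelope 1 (prior 3/20): the presenter has 3 equally likely choices, so probability 1/3; weight (3/20)·(1/3) = 1/20.
If it is in envelope 2 (prior 3/20): the presenter has 4 equally likely choices, so probability 1/4; weight (3/20)·(1/4) = 3/80.
If it is in either of envelopes 3 and 4 (prior 1/4 each): the presenter has 3 equally likely choices, so probability 1/3; weight (1/4)·(1/3) = 1/12 each.
If it is in envelope 5 (prior 1/5): the presenter opened envelope 5, so this case is ruled out; weight (1/5)·0 = 0.
The weights sum to 61/240.
So P(the cheque in envelope 2 | the presenter opened envelope 5) = (3/80) / (61/240) = 9/61.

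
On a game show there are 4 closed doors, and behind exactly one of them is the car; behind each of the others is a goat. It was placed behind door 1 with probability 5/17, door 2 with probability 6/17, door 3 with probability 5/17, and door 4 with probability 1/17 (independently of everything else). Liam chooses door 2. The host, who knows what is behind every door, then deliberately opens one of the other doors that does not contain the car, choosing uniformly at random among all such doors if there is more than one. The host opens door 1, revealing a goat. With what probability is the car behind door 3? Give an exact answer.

1/2

Consider each possible location of the car in turn.
If it is behind door 1 (prior 5/17): the host opened door 1, so this case is ruled out; weight (5/17)·0 = 0.
If it is behind door 2 (prior 6/17): the host has 3 equally likely choices, so probability 1/3; weight (6/17)·(1/3) = 2/17.
If it is behind door 3 (prior 5/17): the host has 2 equally likely choices, so probability 1/2; weight (5/17)·(1/2) = 5/34.
If it is behind door 4 (prior 1/17): the host has 2 equally likely choices, so probability 1/2; weight (1/17)·(1/2) = 1/34.
The weights sum to 5/17.
So P(the car behind door 3 | the host opened door 1) = (5/34) / (5/17) = 1/2.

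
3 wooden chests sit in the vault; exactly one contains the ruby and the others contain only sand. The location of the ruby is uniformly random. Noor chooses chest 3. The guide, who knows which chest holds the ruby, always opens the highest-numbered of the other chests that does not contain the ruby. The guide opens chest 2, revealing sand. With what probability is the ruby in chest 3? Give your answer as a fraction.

Apply Bayes' rule, conditioning on where the ruby actually is.
If it is in either of chests 1 and 3 (prior 1/3 each): chest 2 is the highest-numbered option available, probability 1; weight (1/3)·1 = 1/3 each.
If it is in chest 2 (prior 1/3): the guide opened chest 2, so this case is ruled out; weight (1/3)·0 = 0.
The weights sum to 2/3.
So P(the ruby in chest 3 | the guide opened chest 2) = (1/3) / (2/3) = 1/2.

1/2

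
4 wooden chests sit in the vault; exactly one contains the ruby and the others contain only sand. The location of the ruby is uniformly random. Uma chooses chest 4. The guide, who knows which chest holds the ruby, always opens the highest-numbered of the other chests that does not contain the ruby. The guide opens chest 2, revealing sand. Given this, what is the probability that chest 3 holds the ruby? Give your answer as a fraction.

1

Condition on the true location of the ruby.
If it is in either of chests 1 and 4 (prior 1/4 each): the guide would have opened chest 3 instead, probability 0; weight (1/4)·0 = 0 each.
If it is in chest 2 (prior 1/4): the guide opened chest 2, so this case is ruled out; weight (1/4)·0 = 0.
If it is in chest 3 (prior 1/4): chest 2 is the highest-numbered option available, probability 1; weight (1/4)·1 = 1/4.
The weights sum to 1/4.
So P(the ruby in chest 3 | the guide opened chest 2) = (1/4) / (1/4) = 1.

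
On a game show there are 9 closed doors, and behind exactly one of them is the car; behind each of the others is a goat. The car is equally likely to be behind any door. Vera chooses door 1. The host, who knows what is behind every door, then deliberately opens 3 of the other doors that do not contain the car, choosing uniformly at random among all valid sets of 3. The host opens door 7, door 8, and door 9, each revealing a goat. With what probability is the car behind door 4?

8/45

Apply Bayes' rule, conditioning on where the car actually is.
If it is behind door 1 (prior 1/9): the host has 56 equally likely choices, so probability 1/56; weight (1/9)·(1/56) = 1/504.
If it is behind any of doors 2, 3, 4, 5, and 6 (prior 1/9 each): the host has 35 equally likely choices, so probability 1/35; weight (1/9)·(1/35) = 1/315 each.
If it is behind any of doors 7, 8, and 9 (prior 1/9 each): that door was opened and seen not to hold the prize — ruled out; weight (1/9)·0 = 0 each.
The weights sum to 1/56.
So P(the car behind door 4 | the host opened door 7, door 8, and door 9) = (1/315) / (1/56) = 8/45.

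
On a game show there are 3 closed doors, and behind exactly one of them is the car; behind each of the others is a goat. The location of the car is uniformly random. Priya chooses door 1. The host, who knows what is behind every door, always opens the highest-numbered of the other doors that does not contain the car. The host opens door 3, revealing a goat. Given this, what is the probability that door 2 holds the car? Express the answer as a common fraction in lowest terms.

Condition on the true location of the car.
If it is behind either of doors 1 and 2 (prior 1/3 each): door 3 is the highest-numbered option available, probability 1; weight (1/3)·1 = 1/3 each.
If it is behind door 3 (prior 1/3): the host opened door 3, so this case is ruled out; weight (1/3)·0 = 0.
The weights sum to 2/3.
So P(the car behind door 2 | the host opened door 3) = (1/3) / (2/3) = 1/2.

1/2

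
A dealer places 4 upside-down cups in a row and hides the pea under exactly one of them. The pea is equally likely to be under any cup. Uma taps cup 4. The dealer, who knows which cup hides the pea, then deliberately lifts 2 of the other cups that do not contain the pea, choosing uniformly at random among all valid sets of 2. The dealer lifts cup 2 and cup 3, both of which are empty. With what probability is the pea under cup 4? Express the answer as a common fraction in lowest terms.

1/4

Consider each possible location of the pea in turn.
If it is under cup 1 (prior 1/4): the dealer has no choice, probability 1; weight (1/4)·1 = 1/4.
If it is under either of cups 2 and 3 (prior 1/4 each): that cup was opened and seen not to hold the prize — ruled out; weight (1/4)·0 = 0 each.
If it is under cup 4 (prior 1/4): the dealer has 3 equally likely choices, so probability 1/3; weight (1/4)·(1/3) = 1/12.
The weights sum to 1/3.
So P(the pea under cup 4 | the dealer opened cup 2 and cup 3) = (1/12) / (1/3) = 1/4.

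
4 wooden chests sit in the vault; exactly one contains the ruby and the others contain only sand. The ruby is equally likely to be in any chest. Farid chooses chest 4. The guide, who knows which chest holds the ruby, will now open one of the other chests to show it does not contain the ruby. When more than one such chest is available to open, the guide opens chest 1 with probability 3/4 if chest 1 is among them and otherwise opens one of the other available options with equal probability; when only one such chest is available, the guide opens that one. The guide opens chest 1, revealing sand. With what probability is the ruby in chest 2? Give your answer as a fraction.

Condition on the true location of the ruby.
If it is in chest 1 (prior 1/4): the guide opened chest 1, so this case is ruled out; weight (1/4)·0 = 0.
If it is in any of chests 2, 3, and 4 (prior 1/4 each): chest 1 is available, opened with probability 3/4; weight (1/4)·(3/4) = 3/16 each.
The weights sum to 9/16.
So P(the ruby in chest 2 | the guide opened chest 1) = (3/16) / (9/16) = 1/3.

1/3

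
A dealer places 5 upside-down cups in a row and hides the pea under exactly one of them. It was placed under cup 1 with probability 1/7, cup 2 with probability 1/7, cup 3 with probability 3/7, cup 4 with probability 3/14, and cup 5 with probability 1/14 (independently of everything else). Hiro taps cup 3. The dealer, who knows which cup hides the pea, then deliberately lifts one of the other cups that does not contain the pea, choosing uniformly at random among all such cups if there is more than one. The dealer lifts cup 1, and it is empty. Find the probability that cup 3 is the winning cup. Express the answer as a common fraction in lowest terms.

Condition on the true location of the pea.
If it is under cup 1 (prior 1/7): the dealer opened cup 1, so this case is ruled out; weight (1/7)·0 = 0.
If it is under cup 2 (prior 1/7): the dealer has 3 equally likely choices, so probability 1/3; weight (1/7)·(1/3) = 1/21.
If it is under cup 3 (prior 3/7): the dealer has 4 equally likely choices, so probability 1/4; weight (3/7)·(1/4) = 3/28.
If it is under cup 4 (prior 3/14): the dealer has 3 equally likely choices, so probability 1/3; weight (3/14)·(1/3) = 1/14.
If it is under cup 5 (prior 1/14): the dealer has 3 equally likely choices, so probability 1/3; weight (1/14)·(1/3) = 1/42.
The weights sum to 1/4.
So P(the pea under cup 3 | the dealer opened cup 1) = (3/28) / (1/4) = 3/7.

3/7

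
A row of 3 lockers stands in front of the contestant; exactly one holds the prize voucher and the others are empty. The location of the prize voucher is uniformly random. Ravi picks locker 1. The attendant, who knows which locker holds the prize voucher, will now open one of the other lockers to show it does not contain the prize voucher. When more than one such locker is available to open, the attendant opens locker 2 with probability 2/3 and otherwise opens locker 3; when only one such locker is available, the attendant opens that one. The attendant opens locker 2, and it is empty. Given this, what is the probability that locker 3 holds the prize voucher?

3/5

Consider each possible location of the prize voucher in turn.
If it is in locker 1 (prior 1/3): locker 2 is available, opened with probability 2/3; weight (1/3)·(2/3) = 2/9.
If it is in locker 2 (prior 1/3): the attendant opened locker 2, so this case is ruled out; weight (1/3)·0 = 0.
If it is in locker 3 (prior 1/3): only locker 2 is available, probability 1; weight (1/3)·1 = 1/3.
The weights sum to 5/9.
So P(the prize voucher in locker 3 | the attendant opened locker 2) = (1/3) / (5/9) = 3/5.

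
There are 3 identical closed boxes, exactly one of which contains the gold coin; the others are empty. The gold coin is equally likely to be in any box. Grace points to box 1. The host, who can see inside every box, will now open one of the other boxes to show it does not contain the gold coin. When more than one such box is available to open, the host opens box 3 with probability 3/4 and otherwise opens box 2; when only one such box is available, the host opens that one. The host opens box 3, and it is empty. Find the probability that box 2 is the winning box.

Consider each possible location of the gold coin in turn.
If it is in box 1 (prior 1/3): box 3 is available, opened with probability 3/4; weight (1/3)·(3/4) = 1/4.
If it is in box 2 (prior 1/3): only box 3 is available, probability 1; weight (1/3)·1 = 1/3.
If it is in box 3 (prior 1/3): the host opened box 3, so this case is ruled out; weight (1/3)·0 = 0.
The weights sum to 7/12.
So P(the gold coin in box 2 | the host opened box 3) = (1/3) / (7/12) = 4/7.

4/7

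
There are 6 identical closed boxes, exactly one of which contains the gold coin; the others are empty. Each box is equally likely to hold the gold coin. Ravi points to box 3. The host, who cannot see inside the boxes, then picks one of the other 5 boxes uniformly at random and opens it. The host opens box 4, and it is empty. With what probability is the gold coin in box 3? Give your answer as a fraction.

Because the host chose which box to open without knowing where the gold coin is, the choice is independent of the prize location. Learning that box 4 does not hold the gold coin simply rules out that one location and leaves the remaining 5 boxes still equally likely by symmetry.
So P(the gold coin in box 3) = 1/5.

1/5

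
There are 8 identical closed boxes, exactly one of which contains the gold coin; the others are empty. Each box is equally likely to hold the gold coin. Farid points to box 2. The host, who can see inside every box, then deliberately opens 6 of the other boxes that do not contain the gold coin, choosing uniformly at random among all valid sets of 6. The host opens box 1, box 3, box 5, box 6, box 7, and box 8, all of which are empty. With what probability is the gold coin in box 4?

7/8

Condition on the true location of the gold coin.
If it is in any of boxes 1, 3, 5, 6, 7, and 8 (prior 1/8 each): that box was opened and seen not to hold the prize — ruled out; weight (1/8)·0 = 0 each.
If it is in box 2 (prior 1/8): the host has 7 equally likely choices, so probability 1/7; weight (1/8)·(1/7) = 1/56.
If it is in box 4 (prior 1/8): the host has no choice, probability 1; weight (1/8)·1 = 1/8.
The weights sum to 1/7.
So P(the gold coin in box 4 | the host opened box 1, box 3, box 5, box 6, box 7, and box 8) = (1/8) / (1/7) = 7/8.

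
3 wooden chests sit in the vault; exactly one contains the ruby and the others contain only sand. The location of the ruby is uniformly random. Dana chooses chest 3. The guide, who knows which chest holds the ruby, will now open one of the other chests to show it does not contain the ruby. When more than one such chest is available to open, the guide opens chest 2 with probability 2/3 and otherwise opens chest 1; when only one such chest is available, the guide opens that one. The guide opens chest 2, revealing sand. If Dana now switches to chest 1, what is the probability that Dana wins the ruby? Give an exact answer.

3/5

Condition on the true location of the ruby.
If it is in chest 1 (prior 1/3): only chest 2 is available, probability 1; weight (1/3)·1 = 1/3.
If it is in chest 2 (prior 1/3): the guide opened chest 2, so this case is ruled out; weight (1/3)·0 = 0.
If it is in chest 3 (prior 1/3): chest 2 is available, opened with probability 2/3; weight (1/3)·(2/3) = 2/9.
The weights sum to 5/9.
So P(the ruby in chest 1 | the guide opened chest 2) = (1/3) / (5/9) = 3/5.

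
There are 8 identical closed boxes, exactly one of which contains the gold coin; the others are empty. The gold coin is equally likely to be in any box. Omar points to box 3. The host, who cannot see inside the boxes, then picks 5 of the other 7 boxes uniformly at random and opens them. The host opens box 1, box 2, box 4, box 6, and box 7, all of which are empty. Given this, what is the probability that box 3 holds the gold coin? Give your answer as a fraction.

Consider each possible location of the gold coin in turn.
If it is in any of boxes 1, 2, 4, 6, and 7 (prior 1/8 each): that box was opened and seen not to hold the prize — ruled out; weight (1/8)·0 = 0 each.
If it is in any of boxes 3, 5, and 8 (prior 1/8 each): the host picks exactly this set with probability 1/21 regardless, and none is the prize; weight (1/8)·(1/21) = 1/168 each.
The weights sum to 1/56.
So P(the gold coin in box 3 | the host opened box 1, box 2, box 4, box 6, and box 7) = (1/168) / (1/56) = 1/3.

1/3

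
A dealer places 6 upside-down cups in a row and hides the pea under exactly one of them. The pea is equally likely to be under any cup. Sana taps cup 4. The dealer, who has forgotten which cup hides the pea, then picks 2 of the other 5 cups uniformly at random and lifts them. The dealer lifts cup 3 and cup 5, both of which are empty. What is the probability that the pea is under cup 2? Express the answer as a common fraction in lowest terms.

1/4

Condition on the true location of the pea.
If it is under any of cups 1, 2, 4, and 6 (prior 1/6 each): the dealer picks exactly this set with probability 1/10 regardless, and none is the prize; weight (1/6)·(1/10) = 1/60 each.
If it is under either of cups 3 and 5 (prior 1/6 each): that cup was opened and seen not to hold the prize — ruled out; weight (1/6)·0 = 0 each.
The weights sum to 1/15.
So P(the pea under cup 2 | the dealer opened cup 3 and cup 5) = (1/60) / (1/15) = 1/4.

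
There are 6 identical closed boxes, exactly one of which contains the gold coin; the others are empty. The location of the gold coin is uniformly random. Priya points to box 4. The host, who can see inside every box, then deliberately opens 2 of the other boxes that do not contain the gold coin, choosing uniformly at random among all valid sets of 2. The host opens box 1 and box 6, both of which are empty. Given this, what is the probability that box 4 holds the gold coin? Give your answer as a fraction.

1/6

Consider each possible location of the gold coin in turn.
If it is in either of boxes 1 and 6 (prior 1/6 each): that box was opened and seen not to hold the prize — ruled out; weight (1/6)·0 = 0 each.
If it is in any of boxes 2, 3, and 5 (prior 1/6 each): the host has 6 equally likely choices, so probability 1/6; weight (1/6)·(1/6) = 1/36 each.
If it is in box 4 (prior 1/6): the host has 10 equally likely choices, so probability 1/10; weight (1/6)·(1/10) = 1/60.
The weights sum to 1/10.
So P(the gold coin in box 4 | the host opened box 1 and box 6) = (1/60) / (1/10) = 1/6.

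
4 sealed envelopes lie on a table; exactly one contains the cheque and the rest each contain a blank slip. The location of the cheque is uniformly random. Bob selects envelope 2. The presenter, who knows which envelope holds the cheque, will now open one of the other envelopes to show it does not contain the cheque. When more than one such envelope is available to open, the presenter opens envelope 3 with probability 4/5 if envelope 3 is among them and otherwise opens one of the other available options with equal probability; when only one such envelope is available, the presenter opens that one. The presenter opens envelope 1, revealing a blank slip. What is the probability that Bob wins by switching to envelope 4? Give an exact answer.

1/4

Condition on the true location of the cheque.
If it is in envelope 1 (prior 1/4): the presenter opened envelope 1, so this case is ruled out; weight (1/4)·0 = 0.
If it is in envelope 2 (prior 1/4): envelope 3 is available but not opened; envelope 1 gets probability (1 − 4/5)/2 = 1/10; weight (1/4)·(1/10) = 1/40.
If it is in envelope 3 (prior 1/4): envelope 3 holds the prize so is unavailable; the presenter chooses uniformly among the 2 others, probability 1/2; weight (1/4)·(1/2) = 1/8.
If it is in envelope 4 (prior 1/4): envelope 3 is available but not opened, probability 1/5; weight (1/4)·(1/5) = 1/20.
The weights sum to 1/5.
So P(the cheque in envelope 4 | the presenter opened envelope 1) = (1/20) / (1/5) = 1/4.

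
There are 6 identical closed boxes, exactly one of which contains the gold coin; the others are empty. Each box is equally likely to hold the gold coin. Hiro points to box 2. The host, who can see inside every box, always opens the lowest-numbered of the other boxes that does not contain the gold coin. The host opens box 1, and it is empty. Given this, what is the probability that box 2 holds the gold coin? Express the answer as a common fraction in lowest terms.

Condition on the true location of the gold coin.
If it is in box 1 (prior 1/6): the host opened box 1, so this case is ruled out; weight (1/6)·0 = 0.
If it is in any of boxes 2, 3, 4, 5, and 6 (prior 1/6 each): box 1 is the lowest-numbered option available, probability 1; weight (1/6)·1 = 1/6 each.
The weights sum to 5/6.
So P(the gold coin in box 2 | the host opened box 1) = (1/6) / (5/6) = 1/5.

1/5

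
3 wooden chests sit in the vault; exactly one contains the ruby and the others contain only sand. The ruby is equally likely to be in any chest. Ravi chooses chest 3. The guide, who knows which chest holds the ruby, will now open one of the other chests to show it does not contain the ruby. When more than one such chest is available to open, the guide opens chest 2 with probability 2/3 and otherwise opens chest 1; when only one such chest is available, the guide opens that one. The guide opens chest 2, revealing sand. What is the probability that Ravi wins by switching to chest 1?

Apply Bayes' rule, conditioning on where the ruby actually is.
If it is in chest 1 (prior 1/3): only chest 2 is available, probability 1; weight (1/3)·1 = 1/3.
If it is in chest 2 (prior 1/3): the guide opened chest 2, so this case is ruled out; weight (1/3)·0 = 0.
If it is in chest 3 (prior 1/3): chest 2 is available, opened with probability 2/3; weight (1/3)·(2/3) = 2/9.
The weights sum to 5/9.
So P(the ruby in chest 1 | the guide opened chest 2) = (1/3) / (5/9) = 3/5.

3/5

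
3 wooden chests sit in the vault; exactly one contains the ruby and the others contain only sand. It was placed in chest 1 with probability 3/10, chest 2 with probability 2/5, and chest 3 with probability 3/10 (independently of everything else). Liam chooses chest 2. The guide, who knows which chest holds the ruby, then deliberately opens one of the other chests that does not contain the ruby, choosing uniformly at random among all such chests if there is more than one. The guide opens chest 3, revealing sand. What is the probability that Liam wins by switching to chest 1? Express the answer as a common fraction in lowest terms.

Condition on the true location of the ruby.
If it is in chest 1 (prior 3/10): the guide has no choice, probability 1; weight (3/10)·1 = 3/10.
If it is in chest 2 (prior 2/5): the guide has 2 equally likely choices, so probability 1/2; weight (2/5)·(1/2) = 1/5.
If it is in chest 3 (prior 3/10): the guide opened chest 3, so this case is ruled out; weight (3/10)·0 = 0.
The weights sum to 1/2.
So P(the ruby in chest 1 | the guide opened chest 3) = (3/10) / (1/2) = 3/5.

3/5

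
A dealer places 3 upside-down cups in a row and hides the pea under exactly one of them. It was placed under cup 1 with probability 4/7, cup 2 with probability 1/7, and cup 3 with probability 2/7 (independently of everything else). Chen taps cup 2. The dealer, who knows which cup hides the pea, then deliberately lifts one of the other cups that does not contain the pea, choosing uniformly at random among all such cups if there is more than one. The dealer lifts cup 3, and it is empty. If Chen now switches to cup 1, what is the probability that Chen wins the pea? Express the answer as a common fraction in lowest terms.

Consider each possible location of the pea in turn.
If it is under cup 1 (prior 4/7): the dealer has no choice, probability 1; weight (4/7)·1 = 4/7.
If it is under cup 2 (prior 1/7): the dealer has 2 equally likely choices, so probability 1/2; weight (1/7)·(1/2) = 1/14.
If it is under cup 3 (prior 2/7): the dealer opened cup 3, so this case is ruled out; weight (2/7)·0 = 0.
The weights sum to 9/14.
So P(the pea under cup 1 | the dealer opened cup 3) = (4/7) / (9/14) = 8/9.

8/9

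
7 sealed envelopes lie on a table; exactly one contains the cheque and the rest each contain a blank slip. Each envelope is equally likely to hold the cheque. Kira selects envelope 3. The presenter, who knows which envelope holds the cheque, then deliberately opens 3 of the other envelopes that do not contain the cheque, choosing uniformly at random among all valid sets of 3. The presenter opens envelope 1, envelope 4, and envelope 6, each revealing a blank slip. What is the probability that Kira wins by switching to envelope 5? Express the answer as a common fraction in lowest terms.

Condition on the true location of the cheque.
If it is in any of envelopes 1, 4, and 6 (prior 1/7 each): that envelope was opened and seen not to hold the prize — ruled out; weight (1/7)·0 = 0 each.
If it is in any of envelopes 2, 5, and 7 (prior 1/7 each): the presenter has 10 equally likely choices, so probability 1/10; weight (1/7)·(1/10) = 1/70 each.
If it is in envelope 3 (prior 1/7): the presenter has 20 equally likely choices, so probability 1/20; weight (1/7)·(1/20) = 1/140.
The weights sum to 1/20.
So P(the cheque in envelope 5 | the presenter opened envelope 1, envelope 4, and envelope 6) = (1/70) / (1/20) = 2/7.

2/7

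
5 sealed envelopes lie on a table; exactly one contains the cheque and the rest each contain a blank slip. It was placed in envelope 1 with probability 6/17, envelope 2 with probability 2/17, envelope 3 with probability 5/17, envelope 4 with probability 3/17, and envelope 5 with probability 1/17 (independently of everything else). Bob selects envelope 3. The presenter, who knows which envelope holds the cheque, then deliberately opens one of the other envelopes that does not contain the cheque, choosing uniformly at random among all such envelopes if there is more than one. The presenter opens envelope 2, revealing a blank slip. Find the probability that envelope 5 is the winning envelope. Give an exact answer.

Condition on the true location of the cheque.
If it is in envelope 1 (prior 6/17): the presenter has 3 equally likely choices, so probability 1/3; weight (6/17)·(1/3) = 2/17.
If it is in envelope 2 (prior 2/17): the presenter opened envelope 2, so this case is ruled out; weight (2/17)·0 = 0.
If it is in envelope 3 (prior 5/17): the presenter has 4 equally likely choices, so probability 1/4; weight (5/17)·(1/4) = 5/68.
If it is in envelope 4 (prior 3/17): the presenter has 3 equally likely choices, so probability 1/3; weight (3/17)·(1/3) = 1/17.
If it is in envelope 5 (prior 1/17): the presenter has 3 equally likely choices, so probability 1/3; weight (1/17)·(1/3) = 1/51.
The weights sum to 55/204.
So P(the cheque in envelope 5 | the presenter opened envelope 2) = (1/51) / (55/204) = 4/55.

4/55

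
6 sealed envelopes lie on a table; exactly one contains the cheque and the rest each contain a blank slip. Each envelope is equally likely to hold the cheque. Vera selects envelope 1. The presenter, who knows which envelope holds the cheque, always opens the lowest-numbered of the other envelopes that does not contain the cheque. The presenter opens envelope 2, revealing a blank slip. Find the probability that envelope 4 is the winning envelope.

Condition on the true location of the cheque.
If it is in any of envelopes 1, 3, 4, 5, and 6 (prior 1/6 each): envelope 2 is the lowest-numbered option available, probability 1; weight (1/6)·1 = 1/6 each.
If it is in envelope 2 (prior 1/6): the presenter opened envelope 2, so this case is ruled out; weight (1/6)·0 = 0.
The weights sum to 5/6.
So P(the cheque in envelope 4 | the presenter opened envelope 2) = (1/6) / (5/6) = 1/5.

1/5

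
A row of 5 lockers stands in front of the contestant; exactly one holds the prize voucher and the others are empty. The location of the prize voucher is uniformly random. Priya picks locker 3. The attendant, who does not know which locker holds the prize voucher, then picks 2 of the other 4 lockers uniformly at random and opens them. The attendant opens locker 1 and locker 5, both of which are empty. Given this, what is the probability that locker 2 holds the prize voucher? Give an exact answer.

Because the attendant chose which lockers to open without knowing where the prize voucher is, the choice is independent of the prize location. Learning that none of the 2 opened lockers holds the prize voucher simply rules out those 2 locations and leaves the remaining 3 lockers still equally likely by symmetry.
So P(the prize voucher in locker 2) = 1/3.

1/3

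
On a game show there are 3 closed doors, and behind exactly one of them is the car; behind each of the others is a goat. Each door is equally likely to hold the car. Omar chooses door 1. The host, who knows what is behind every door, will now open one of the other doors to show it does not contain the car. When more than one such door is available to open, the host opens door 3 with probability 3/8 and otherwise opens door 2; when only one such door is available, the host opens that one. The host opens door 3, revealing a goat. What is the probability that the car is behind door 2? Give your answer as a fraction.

Consider each possible location of the car in turn.
If it is behind door 1 (prior 1/3): door 3 is available, opened with probability 3/8; weight (1/3)·(3/8) = 1/8.
If it is behind door 2 (prior 1/3): only door 3 is available, probability 1; weight (1/3)·1 = 1/3.
If it is behind door 3 (prior 1/3): the host opened door 3, so this case is ruled out; weight (1/3)·0 = 0.
The weights sum to 11/24.
So P(the car behind door 2 | the host opened door 3) = (1/3) / (11/24) = 8/11.

8/11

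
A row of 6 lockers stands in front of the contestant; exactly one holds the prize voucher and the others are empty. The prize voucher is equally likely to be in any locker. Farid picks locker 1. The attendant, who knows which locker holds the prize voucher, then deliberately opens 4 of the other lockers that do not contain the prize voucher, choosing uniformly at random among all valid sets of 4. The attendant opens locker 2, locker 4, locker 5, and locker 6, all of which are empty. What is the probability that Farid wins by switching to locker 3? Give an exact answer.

5/6

Apply Bayes' rule, conditioning on where the prize voucher actually is.
If it is in locker 1 (prior 1/6): the attendant has 5 equally likely choices, so probability 1/5; weight (1/6)·(1/5) = 1/30.
If it is in any of lockers 2, 4, 5, and 6 (prior 1/6 each): that locker was opened and seen not to hold the prize — ruled out; weight (1/6)·0 = 0 each.
If it is in locker 3 (prior 1/6): the attendant has no choice, probability 1; weight (1/6)·1 = 1/6.
The weights sum to 1/5.
So P(the prize voucher in locker 3 | the attendant opened locker 2, locker 4, locker 5, and locker 6) = (1/6) / (1/5) = 5/6.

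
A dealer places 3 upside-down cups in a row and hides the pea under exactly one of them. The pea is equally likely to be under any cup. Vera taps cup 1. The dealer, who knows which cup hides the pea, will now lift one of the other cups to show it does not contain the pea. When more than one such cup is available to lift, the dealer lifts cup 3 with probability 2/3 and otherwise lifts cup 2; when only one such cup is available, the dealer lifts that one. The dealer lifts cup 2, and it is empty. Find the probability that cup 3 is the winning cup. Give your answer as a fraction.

Condition on the true location of the pea.
If it is under cup 1 (prior 1/3): cup 3 is available but not opened, probability 1/3; weight (1/3)·(1/3) = 1/9.
If it is under cup 2 (prior 1/3): the dealer opened cup 2, so this case is ruled out; weight (1/3)·0 = 0.
If it is under cup 3 (prior 1/3): only cup 2 is available, probability 1; weight (1/3)·1 = 1/3.
The weights sum to 4/9.
So P(the pea under cup 3 | the dealer opened cup 2) = (1/3) / (4/9) = 3/4.

3/4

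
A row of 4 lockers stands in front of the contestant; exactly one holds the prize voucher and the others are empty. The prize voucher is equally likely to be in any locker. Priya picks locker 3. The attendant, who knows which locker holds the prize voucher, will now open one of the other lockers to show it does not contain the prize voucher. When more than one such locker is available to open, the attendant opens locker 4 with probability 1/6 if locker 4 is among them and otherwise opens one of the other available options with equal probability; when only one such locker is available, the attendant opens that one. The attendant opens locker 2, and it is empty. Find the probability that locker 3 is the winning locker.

5/21

Consider each possible location of the prize voucher in turn.
If it is in locker 1 (prior 1/4): locker 4 is available but not opened, probability 5/6; weight (1/4)·(5/6) = 5/24.
If it is in locker 2 (prior 1/4): the attendant opened locker 2, so this case is ruled out; weight (1/4)·0 = 0.
If it is in locker 3 (prior 1/4): locker 4 is available but not opened; locker 2 gets probability (1 − 1/6)/2 = 5/12; weight (1/4)·(5/12) = 5/48.
If it is in locker 4 (prior 1/4): locker 4 holds the prize so is unavailable; the attendant chooses uniformly among the 2 others, probability 1/2; weight (1/4)·(1/2) = 1/8.
The weights sum to 7/16.
So P(the prize voucher in locker 3 | the attendant opened locker 2) = (5/48) / (7/16) = 5/21.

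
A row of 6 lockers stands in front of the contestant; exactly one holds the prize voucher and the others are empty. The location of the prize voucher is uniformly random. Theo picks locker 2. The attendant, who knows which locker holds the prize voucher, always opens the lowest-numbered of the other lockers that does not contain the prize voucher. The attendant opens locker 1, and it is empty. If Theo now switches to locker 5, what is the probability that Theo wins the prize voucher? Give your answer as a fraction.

1/5

Condition on the true location of the prize voucher.
If it is in locker 1 (prior 1/6): the attendant opened locker 1, so this case is ruled out; weight (1/6)·0 = 0.
If it is in any of lockers 2, 3, 4, 5, and 6 (prior 1/6 each): locker 1 is the lowest-numbered option available, probability 1; weight (1/6)·1 = 1/6 each.
The weights sum to 5/6.
So P(the prize voucher in locker 5 | the attendant opened locker 1) = (1/6) / (5/6) = 1/5.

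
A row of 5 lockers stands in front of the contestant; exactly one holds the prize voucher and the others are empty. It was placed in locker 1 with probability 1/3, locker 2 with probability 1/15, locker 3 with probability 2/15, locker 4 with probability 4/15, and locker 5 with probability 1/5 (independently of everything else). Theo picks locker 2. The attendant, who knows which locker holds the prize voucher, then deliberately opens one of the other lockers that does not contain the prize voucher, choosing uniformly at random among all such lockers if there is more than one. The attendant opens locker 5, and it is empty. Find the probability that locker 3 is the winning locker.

Apply Bayes' rule, conditioning on where the prize voucher actually is.
If it is in locker 1 (prior 1/3): the attendant has 3 equally likely choices, so probability 1/3; weight (1/3)·(1/3) = 1/9.
If it is in locker 2 (prior 1/15): the attendant has 4 equally likely choices, so probability 1/4; weight (1/15)·(1/4) = 1/60.
If it is in locker 3 (prior 2/15): the attendant has 3 equally likely choices, so probability 1/3; weight (2/15)·(1/3) = 2/45.
If it is in locker 4 (prior 4/15): the attendant has 3 equally likely choices, so probability 1/3; weight (4/15)·(1/3) = 4/45.
If it is in locker 5 (prior 1/5): the attendant opened locker 5, so this case is ruled out; weight (1/5)·0 = 0.
The weights sum to 47/180.
So P(the prize voucher in locker 3 | the attendant opened locker 5) = (2/45) / (47/180) = 8/47.

8/47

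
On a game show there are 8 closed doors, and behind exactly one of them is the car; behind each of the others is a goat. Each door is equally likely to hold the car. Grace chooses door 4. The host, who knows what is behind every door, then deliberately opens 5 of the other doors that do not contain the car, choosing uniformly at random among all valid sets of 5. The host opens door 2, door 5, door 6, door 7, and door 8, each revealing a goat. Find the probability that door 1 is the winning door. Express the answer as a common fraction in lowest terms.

Consider each possible location of the car in turn.
If it is behind either of doors 1 and 3 (prior 1/8 each): the host has 6 equally likely choices, so probability 1/6; weight (1/8)·(1/6) = 1/48 each.
If it is behind any of doors 2, 5, 6, 7, and 8 (prior 1/8 each): that door was opened and seen not to hold the prize — ruled out; weight (1/8)·0 = 0 each.
If it is behind door 4 (prior 1/8): the host has 21 equally likely choices, so probability 1/21; weight (1/8)·(1/21) = 1/168.
The weights sum to 1/21.
So P(the car behind door 1 | the host opened door 2, door 5, door 6, door 7, and door 8) = (1/48) / (1/21) = 7/16.

7/16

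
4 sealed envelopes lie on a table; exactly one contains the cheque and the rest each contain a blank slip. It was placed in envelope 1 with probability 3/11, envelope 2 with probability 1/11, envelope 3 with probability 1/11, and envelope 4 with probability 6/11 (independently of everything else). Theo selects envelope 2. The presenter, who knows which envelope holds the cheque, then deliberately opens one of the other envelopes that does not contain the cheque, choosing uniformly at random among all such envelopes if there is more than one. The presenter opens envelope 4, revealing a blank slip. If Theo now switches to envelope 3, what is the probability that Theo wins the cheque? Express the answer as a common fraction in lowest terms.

3/14

Consider each possible location of the cheque in turn.
If it is in envelope 1 (prior 3/11): the presenter has 2 equally likely choices, so probability 1/2; weight (3/11)·(1/2) = 3/22.
If it is in envelope 2 (prior 1/11): the presenter has 3 equally likely choices, so probability 1/3; weight (1/11)·(1/3) = 1/33.
If it is in envelope 3 (prior 1/11): the presenter has 2 equally likely choices, so probability 1/2; weight (1/11)·(1/2) = 1/22.
If it is in envelope 4 (prior 6/11): the presenter opened envelope 4, so this case is ruled out; weight (6/11)·0 = 0.
The weights sum to 7/33.
So P(the cheque in envelope 3 | the presenter opened envelope 4) = (1/22) / (7/33) = 3/14.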